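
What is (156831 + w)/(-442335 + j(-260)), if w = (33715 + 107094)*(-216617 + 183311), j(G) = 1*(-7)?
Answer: 4689627723/442342 ≈ 10602.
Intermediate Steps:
j(G) = -7
w = -4689784554 (w = 140809*(-33306) = -4689784554)
(156831 + w)/(-442335 + j(-260)) = (156831 - 4689784554)/(-442335 - 7) = -4689627723/(-442342) = -4689627723*(-1/442342) = 4689627723/442342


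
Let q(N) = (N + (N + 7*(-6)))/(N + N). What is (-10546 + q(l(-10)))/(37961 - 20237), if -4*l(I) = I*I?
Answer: -21967/36925 ≈ -0.59491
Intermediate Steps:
l(I) = -I²/4 (l(I) = -I*I/4 = -I²/4)
q(N) = (-42 + 2*N)/(2*N) (q(N) = (N + (N - 42))/((2*N)) = (N + (-42 + N))*(1/(2*N)) = (-42 + 2*N)*(1/(2*N)) = (-42 + 2*N)/(2*N))
(-10546 + q(l(-10)))/(37961 - 20237) = (-10546 + (-21 - ¼*(-10)²)/((-¼*(-10)²)))/(37961 - 20237) = (-10546 + (-21 - ¼*100)/((-¼*100)))/17724 = (-10546 + (-21 - 25)/(-25))*(1/17724) = (-10546 - 1/25*(-46))*(1/17724) = (-10546 + 46/25)*(1/17724) = -263604/25*1/17724 = -21967/36925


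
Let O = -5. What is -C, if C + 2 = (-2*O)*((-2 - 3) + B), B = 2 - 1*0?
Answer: 32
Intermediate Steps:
B = 2 (B = 2 + 0 = 2)
C = -32 (C = -2 + (-2*(-5))*((-2 - 3) + 2) = -2 + 10*(-5 + 2) = -2 + 10*(-3) = -2 - 30 = -32)
-C = -1*(-32) = 32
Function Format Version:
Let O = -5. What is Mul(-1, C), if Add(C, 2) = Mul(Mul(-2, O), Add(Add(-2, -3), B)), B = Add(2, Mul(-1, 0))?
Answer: 32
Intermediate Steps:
B = 2 (B = Add(2, 0) = 2)
C = -32 (C = Add(-2, Mul(Mul(-2, -5), Add(Add(-2, -3), 2))) = Add(-2, Mul(10, Add(-5, 2))) = Add(-2, Mul(10, -3)) = Add(-2, -30) = -32)
Mul(-1, C) = Mul(-1, -32) = 32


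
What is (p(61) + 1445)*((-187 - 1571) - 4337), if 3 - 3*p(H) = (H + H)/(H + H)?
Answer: -26434015/3 ≈ -8.8113e+6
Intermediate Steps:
p(H) = ⅔ (p(H) = 1 - (H + H)/(3*(H + H)) = 1 - 2*H/(3*(2*H)) = 1 - 2*H*1/(2*H)/3 = 1 - ⅓*1 = 1 - ⅓ = ⅔)
(p(61) + 1445)*((-187 - 1571) - 4337) = (⅔ + 1445)*((-187 - 1571) - 4337) = 4337*(-1758 - 4337)/3 = (4337/3)*(-6095) = -26434015/3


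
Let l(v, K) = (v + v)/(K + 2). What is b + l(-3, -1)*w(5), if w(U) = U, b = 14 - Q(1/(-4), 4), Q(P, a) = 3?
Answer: -19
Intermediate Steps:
l(v, K) = 2*v/(2 + K) (l(v, K) = (2*v)/(2 + K) = 2*v/(2 + K))
b = 11 (b = 14 - 1*3 = 14 - 3 = 11)
b + l(-3, -1)*w(5) = 11 + (2*(-3)/(2 - 1))*5 = 11 + (2*(-3)/1)*5 = 11 + (2*(-3)*1)*5 = 11 - 6*5 = 11 - 30 = -19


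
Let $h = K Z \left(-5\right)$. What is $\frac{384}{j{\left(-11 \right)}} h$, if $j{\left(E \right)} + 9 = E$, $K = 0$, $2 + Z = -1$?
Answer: $0$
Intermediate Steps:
$Z = -3$ ($Z = -2 - 1 = -3$)
$j{\left(E \right)} = -9 + E$
$h = 0$ ($h = 0 \left(-3\right) \left(-5\right) = 0 \left(-5\right) = 0$)
$\frac{384}{j{\left(-11 \right)}} h = \frac{384}{-9 - 11} \cdot 0 = \frac{384}{-20} \cdot 0 = 384 \left(- \frac{1}{20}\right) 0 = \left(- \frac{96}{5}\right) 0 = 0$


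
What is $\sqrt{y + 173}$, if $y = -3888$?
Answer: $i \sqrt{3715} \approx 60.951 i$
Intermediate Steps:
$\sqrt{y + 173} = \sqrt{-3888 + 173} = \sqrt{-3715} = i \sqrt{3715}$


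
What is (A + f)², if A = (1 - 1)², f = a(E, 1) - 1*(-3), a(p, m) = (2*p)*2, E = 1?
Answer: 49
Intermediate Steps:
a(p, m) = 4*p
f = 7 (f = 4*1 - 1*(-3) = 4 + 3 = 7)
A = 0 (A = 0² = 0)
(A + f)² = (0 + 7)² = 7² = 49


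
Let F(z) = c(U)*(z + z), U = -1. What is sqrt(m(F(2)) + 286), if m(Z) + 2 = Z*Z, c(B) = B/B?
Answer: 10*sqrt(3) ≈ 17.320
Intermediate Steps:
c(B) = 1
F(z) = 2*z (F(z) = 1*(z + z) = 1*(2*z) = 2*z)
m(Z) = -2 + Z**2 (m(Z) = -2 + Z*Z = -2 + Z**2)
sqrt(m(F(2)) + 286) = sqrt((-2 + (2*2)**2) + 286) = sqrt((-2 + 4**2) + 286) = sqrt((-2 + 16) + 286) = sqrt(14 + 286) = sqrt(300) = 10*sqrt(3)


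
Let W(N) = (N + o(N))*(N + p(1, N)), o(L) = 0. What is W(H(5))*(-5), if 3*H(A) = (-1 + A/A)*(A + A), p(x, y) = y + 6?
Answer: 0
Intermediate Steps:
p(x, y) = 6 + y
H(A) = 0 (H(A) = ((-1 + A/A)*(A + A))/3 = ((-1 + 1)*(2*A))/3 = (0*(2*A))/3 = (⅓)*0 = 0)
W(N) = N*(6 + 2*N) (W(N) = (N + 0)*(N + (6 + N)) = N*(6 + 2*N))
W(H(5))*(-5) = (2*0*(3 + 0))*(-5) = (2*0*3)*(-5) = 0*(-5) = 0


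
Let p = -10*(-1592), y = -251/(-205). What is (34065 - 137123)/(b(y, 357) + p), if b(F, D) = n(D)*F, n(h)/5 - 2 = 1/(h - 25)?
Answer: -1402825496/216869955 ≈ -6.4685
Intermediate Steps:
n(h) = 10 + 5/(-25 + h) (n(h) = 10 + 5/(h - 25) = 10 + 5/(-25 + h))
y = 251/205 (y = -251*(-1/205) = 251/205 ≈ 1.2244)
b(F, D) = 5*F*(-49 + 2*D)/(-25 + D) (b(F, D) = (5*(-49 + 2*D)/(-25 + D))*F = 5*F*(-49 + 2*D)/(-25 + D))
p = 15920
(34065 - 137123)/(b(y, 357) + p) = (34065 - 137123)/(5*(251/205)*(-49 + 2*357)/(-25 + 357) + 15920) = -103058/(5*(251/205)*(-49 + 714)/332 + 15920) = -103058/(5*(251/205)*(1/332)*665 + 15920) = -103058/(166915/13612 + 15920) = -103058/216869955/13612 = -103058*13612/216869955 = -1402825496/216869955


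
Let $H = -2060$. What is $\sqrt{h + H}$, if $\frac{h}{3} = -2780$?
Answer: $20 i \sqrt{26} \approx 101.98 i$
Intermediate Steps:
$h = -8340$ ($h = 3 \left(-2780\right) = -8340$)
$\sqrt{h + H} = \sqrt{-8340 - 2060} = \sqrt{-10400} = 20 i \sqrt{26}$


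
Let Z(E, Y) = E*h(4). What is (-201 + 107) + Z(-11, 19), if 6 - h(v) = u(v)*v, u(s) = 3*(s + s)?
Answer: 896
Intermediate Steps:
u(s) = 6*s (u(s) = 3*(2*s) = 6*s)
h(v) = 6 - 6*v**2 (h(v) = 6 - 6*v*v = 6 - 6*v**2)
Z(E, Y) = -90*E (Z(E, Y) = E*(6 - 6*4**2) = E*(6 - 6*16) = E*(6 - 96) = E*(-90) = -90*E)
(-201 + 107) + Z(-11, 19) = (-201 + 107) - 90*(-11) = -94 + 990 = 896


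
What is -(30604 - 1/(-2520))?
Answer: -77122081/2520 ≈ -30604.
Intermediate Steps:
-(30604 - 1/(-2520)) = -(30604 - 1*(-1/2520)) = -(30604 + 1/2520) = -1*77122081/2520 = -77122081/2520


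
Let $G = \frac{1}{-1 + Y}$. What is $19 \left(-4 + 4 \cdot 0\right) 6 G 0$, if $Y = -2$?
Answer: $0$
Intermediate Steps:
$G = - \frac{1}{3}$ ($G = \frac{1}{-1 - 2} = \frac{1}{-3} = - \frac{1}{3} \approx -0.33333$)
$19 \left(-4 + 4 \cdot 0\right) 6 G 0 = 19 \left(-4 + 4 \cdot 0\right) 6 \left(- \frac{1}{3}\right) 0 = 19 \left(-4 + 0\right) 6 \left(- \frac{1}{3}\right) 0 = 19 \left(-4\right) 6 \left(- \frac{1}{3}\right) 0 = 19 \left(\left(-24\right) \left(- \frac{1}{3}\right)\right) 0 = 19 \cdot 8 \cdot 0 = 152 \cdot 0 = 0$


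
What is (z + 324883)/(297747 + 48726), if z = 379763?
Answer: 78294/38497 ≈ 2.0338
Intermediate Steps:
(z + 324883)/(297747 + 48726) = (379763 + 324883)/(297747 + 48726) = 704646/346473 = 704646*(1/346473) = 78294/38497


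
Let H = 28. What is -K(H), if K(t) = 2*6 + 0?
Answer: -12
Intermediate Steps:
K(t) = 12 (K(t) = 12 + 0 = 12)
-K(H) = -1*12 = -12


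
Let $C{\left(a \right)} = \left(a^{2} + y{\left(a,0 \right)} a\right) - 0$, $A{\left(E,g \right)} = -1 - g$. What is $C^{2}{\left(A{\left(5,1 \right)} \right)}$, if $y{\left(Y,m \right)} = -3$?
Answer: $100$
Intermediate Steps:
$C{\left(a \right)} = a^{2} - 3 a$ ($C{\left(a \right)} = \left(a^{2} - 3 a\right) - 0 = \left(a^{2} - 3 a\right) + 0 = a^{2} - 3 a$)
$C^{2}{\left(A{\left(5,1 \right)} \right)} = \left(\left(-1 - 1\right) \left(-3 - 2\right)\right)^{2} = \left(- 2 \left(-3 - 2\right)\right)^{2} = \left(\left(-2\right) \left(-5\right)\right)^{2} = 10^{2} = 100$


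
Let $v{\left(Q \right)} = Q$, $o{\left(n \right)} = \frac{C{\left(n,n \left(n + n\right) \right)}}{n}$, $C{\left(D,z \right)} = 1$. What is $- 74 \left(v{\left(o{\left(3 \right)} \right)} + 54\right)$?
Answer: $- \frac{12062}{3} \approx -4020.7$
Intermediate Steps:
$o{\left(n \right)} = \frac{1}{n}$ ($o{\left(n \right)} = 1 \frac{1}{n} = \frac{1}{n}$)
$- 74 \left(v{\left(o{\left(3 \right)} \right)} + 54\right) = - 74 \left(\frac{1}{3} + 54\right) = \left(-74\right) \frac{163}{3} = - \frac{12062}{3}$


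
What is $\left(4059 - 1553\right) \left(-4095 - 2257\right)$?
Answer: $-15918112$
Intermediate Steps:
$\left(4059 - 1553\right) \left(-4095 - 2257\right) = 2506 \left(-6352\right) = -15918112$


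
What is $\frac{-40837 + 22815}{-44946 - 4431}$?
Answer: $\frac{18022}{49377} \approx 0.36499$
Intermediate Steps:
$\frac{-40837 + 22815}{-44946 - 4431} = - \frac{18022}{-44946 - 4431} = - \frac{18022}{-49377} = \left(-18022\right) \left(- \frac{1}{49377}\right) = \frac{18022}{49377}$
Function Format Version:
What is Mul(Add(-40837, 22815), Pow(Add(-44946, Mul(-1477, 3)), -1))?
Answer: Rational(18022, 49377) ≈ 0.36499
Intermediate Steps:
Mul(Add(-40837, 22815), Pow(Add(-44946, Mul(-1477, 3)), -1)) = Mul(-18022, Pow(Add(-44946, -4431), -1)) = Mul(-18022, Pow(-49377, -1)) = Mul(-18022, Rational(-1, 49377)) = Rational(18022, 49377)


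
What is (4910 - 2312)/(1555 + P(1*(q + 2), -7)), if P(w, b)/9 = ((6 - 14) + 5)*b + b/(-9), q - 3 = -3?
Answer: 2598/1751 ≈ 1.4837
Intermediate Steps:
q = 0 (q = 3 - 3 = 0)
P(w, b) = -28*b (P(w, b) = 9*(((6 - 14) + 5)*b + b/(-9)) = 9*((-8 + 5)*b + b*(-⅑)) = 9*(-3*b - b/9) = 9*(-28*b/9) = -28*b)
(4910 - 2312)/(1555 + P(1*(q + 2), -7)) = (4910 - 2312)/(1555 - 28*(-7)) = 2598/(1555 + 196) = 2598/1751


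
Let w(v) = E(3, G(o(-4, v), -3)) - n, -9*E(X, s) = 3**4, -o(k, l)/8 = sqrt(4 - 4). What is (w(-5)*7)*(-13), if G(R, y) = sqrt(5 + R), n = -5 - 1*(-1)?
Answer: 455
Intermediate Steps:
n = -4 (n = -5 + 1 = -4)
o(k, l) = 0 (o(k, l) = -8*sqrt(4 - 4) = -8*sqrt(0) = -8*0 = 0)
E(X, s) = -9 (E(X, s) = -1/9*3**4 = -1/9*81 = -9)
w(v) = -5 (w(v) = -9 - 1*(-4) = -9 + 4 = -5)
(w(-5)*7)*(-13) = -5*7*(-13) = -35*(-13) = 455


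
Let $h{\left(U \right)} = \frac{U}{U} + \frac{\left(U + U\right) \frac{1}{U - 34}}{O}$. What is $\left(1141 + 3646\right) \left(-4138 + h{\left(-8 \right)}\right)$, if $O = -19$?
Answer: $- \frac{7901762077}{399} \approx -1.9804 \cdot 10^{7}$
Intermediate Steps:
$h{\left(U \right)} = 1 - \frac{2 U}{19 \left(-34 + U\right)}$ ($h{\left(U \right)} = \frac{U}{U} + \frac{\left(U + U\right) \frac{1}{U - 34}}{-19} = 1 + \frac{2 U}{-34 + U} \left(- \frac{1}{19}\right) = 1 - \frac{2 U}{19 \left(-34 + U\right)}$)
$\left(1141 + 3646\right) \left(-4138 + h{\left(-8 \right)}\right) = \left(1141 + 3646\right) \left(-4138 + \frac{17 \left(-38 - 8\right)}{19 \left(-34 - 8\right)}\right) = 4787 \left(-4138 + \frac{17}{19} \frac{1}{-42} \left(-46\right)\right) = 4787 \left(-4138 + \frac{17}{19} \left(- \frac{1}{42}\right) \left(-46\right)\right) = 4787 \left(-4138 + \frac{391}{399}\right) = 4787 \left(- \frac{1650671}{399}\right) = - \frac{7901762077}{399}$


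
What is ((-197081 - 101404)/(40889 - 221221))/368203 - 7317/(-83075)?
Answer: 44169517704537/501461720965700 ≈ 0.088081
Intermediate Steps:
((-197081 - 101404)/(40889 - 221221))/368203 - 7317/(-83075) = -298485/(-180332)*(1/368203) - 7317*(-1/83075) = -298485*(-1/180332)*(1/368203) + 7317/83075 = (298485/180332)*(1/368203) + 7317/83075 = 27135/6036253036 + 7317/83075 = 44169517704537/501461720965700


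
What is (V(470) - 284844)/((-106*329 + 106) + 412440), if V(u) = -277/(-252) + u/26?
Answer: -54887419/72779616 ≈ -0.75416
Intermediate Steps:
V(u) = 277/252 + u/26 (V(u) = -277*(-1/252) + u*(1/26) = 277/252 + u/26)
(V(470) - 284844)/((-106*329 + 106) + 412440) = ((277/252 + (1/26)*470) - 284844)/((-106*329 + 106) + 412440) = ((277/252 + 235/13) - 284844)/((-34874 + 106) + 412440) = (62821/3276 - 284844)/(-34768 + 412440) = -933086123/3276/377672 = -933086123/3276*1/377672 = -54887419/72779616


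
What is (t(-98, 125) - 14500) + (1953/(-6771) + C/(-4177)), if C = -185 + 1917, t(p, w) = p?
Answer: -137629112773/9427489 ≈ -14599.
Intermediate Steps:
C = 1732
(t(-98, 125) - 14500) + (1953/(-6771) + C/(-4177)) = (-98 - 14500) + (1953/(-6771) + 1732/(-4177)) = -14598 + (1953*(-1/6771) + 1732*(-1/4177)) = -14598 + (-651/2257 - 1732/4177) = -14598 - 6628351/9427489 = -137629112773/9427489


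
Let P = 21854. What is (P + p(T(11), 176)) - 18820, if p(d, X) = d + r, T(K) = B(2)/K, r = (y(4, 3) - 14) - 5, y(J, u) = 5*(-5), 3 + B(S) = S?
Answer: 32889/11 ≈ 2989.9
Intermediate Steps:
B(S) = -3 + S
y(J, u) = -25
r = -44 (r = (-25 - 14) - 5 = -39 - 5 = -44)
T(K) = -1/K (T(K) = (-3 + 2)/K = -1/K)
p(d, X) = -44 + d (p(d, X) = d - 44 = -44 + d)
(P + p(T(11), 176)) - 18820 = (21854 + (-44 - 1/11)) - 18820 = (21854 - 485/11) - 18820 = 239909/11 - 18820 = 32889/11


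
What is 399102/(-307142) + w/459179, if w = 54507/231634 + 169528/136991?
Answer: -264323947769462445637/203419643017873504586 ≈ -1.2994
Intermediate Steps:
w = 46735417189/31731773294 (w = 54507*(1/231634) + 169528*(1/136991) = 54507/231634 + 169528/136991 = 46735417189/31731773294 ≈ 1.4728)
399102/(-307142) + w/459179 = 399102/(-307142) + (46735417189/31731773294)/459179 = 399102*(-1/307142) + (46735417189/31731773294)*(1/459179) = -18141/13961 + 46735417189/14570563929365626 = -264323947769462445637/203419643017873504586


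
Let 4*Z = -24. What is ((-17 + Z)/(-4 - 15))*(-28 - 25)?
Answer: -1219/19 ≈ -64.158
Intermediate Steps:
Z = -6 (Z = (1/4)*(-24) = -6)
((-17 + Z)/(-4 - 15))*(-28 - 25) = ((-17 - 6)/(-4 - 15))*(-28 - 25) = -23/(-19)*(-53) = -23*(-1/19)*(-53) = (23/19)*(-53) = -1219/19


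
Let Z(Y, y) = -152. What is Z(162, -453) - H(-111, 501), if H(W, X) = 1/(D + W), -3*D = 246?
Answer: -29335/193 ≈ -151.99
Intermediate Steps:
D = -82 (D = -⅓*246 = -82)
H(W, X) = 1/(-82 + W)
Z(162, -453) - H(-111, 501) = -152 - 1/(-82 - 111) = -152 - 1/(-193) = -152 - 1*(-1/193) = -152 + 1/193 = -29335/193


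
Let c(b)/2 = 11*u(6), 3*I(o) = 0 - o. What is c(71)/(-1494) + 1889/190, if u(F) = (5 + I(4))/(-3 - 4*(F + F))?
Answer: 215918689/21715290 ≈ 9.9432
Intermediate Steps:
I(o) = -o/3 (I(o) = (0 - o)/3 = (-o)/3 = -o/3)
u(F) = 11/(3*(-3 - 8*F)) (u(F) = (5 - 1/3*4)/(-3 - 4*(F + F)) = (5 - 4/3)/(-3 - 8*F) = 11/(3*(-3 - 8*F)))
c(b) = -242/153 (c(b) = 2*(11*(-11/(9 + 24*6))) = 2*(11*(-11/(9 + 144))) = 2*(11*(-11/153)) = 2*(-121/153) = -242/153)
c(71)/(-1494) + 1889/190 = -242/153/(-1494) + 1889/190 = -242/153*(-1/1494) + 1889*(1/190) = 121/114291 + 1889/190 = 215918689/21715290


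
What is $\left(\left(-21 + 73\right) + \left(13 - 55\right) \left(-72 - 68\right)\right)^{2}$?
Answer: $35188624$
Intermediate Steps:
$\left(\left(-21 + 73\right) + \left(13 - 55\right) \left(-72 - 68\right)\right)^{2} = \left(52 - -5880\right)^{2} = \left(52 + 5880\right)^{2} = 5932^{2} = 35188624$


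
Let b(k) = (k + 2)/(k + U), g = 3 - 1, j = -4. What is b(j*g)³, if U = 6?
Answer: 27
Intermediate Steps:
g = 2
b(k) = (2 + k)/(6 + k) (b(k) = (k + 2)/(k + 6) = (2 + k)/(6 + k))
b(j*g)³ = ((2 - 4*2)/(6 - 4*2))³ = ((2 - 8)/(6 - 8))³ = (-6/(-2))³ = (-½*(-6))³ = 3³ = 27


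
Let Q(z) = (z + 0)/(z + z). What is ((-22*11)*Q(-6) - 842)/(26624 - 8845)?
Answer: -963/17779 ≈ -0.054165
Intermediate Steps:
Q(z) = ½ (Q(z) = z/((2*z)) = z*(1/(2*z)) = ½)
((-22*11)*Q(-6) - 842)/(26624 - 8845) = (-22*11*(½) - 842)/(26624 - 8845) = (-242*½ - 842)/17779 = (-121 - 842)*(1/17779) = -963*1/17779 = -963/17779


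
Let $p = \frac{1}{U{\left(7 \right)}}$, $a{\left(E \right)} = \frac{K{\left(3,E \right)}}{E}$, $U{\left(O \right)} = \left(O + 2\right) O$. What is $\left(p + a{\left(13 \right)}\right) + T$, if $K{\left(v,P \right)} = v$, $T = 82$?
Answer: $\frac{67360}{819} \approx 82.247$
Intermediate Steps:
$U{\left(O \right)} = O \left(2 + O\right)$ ($U{\left(O \right)} = \left(2 + O\right) O = O \left(2 + O\right)$)
$a{\left(E \right)} = \frac{3}{E}$
$p = \frac{1}{63}$ ($p = \frac{1}{7 \left(2 + 7\right)} = \frac{1}{7 \cdot 9} = \frac{1}{63} \approx 0.015873$)
$\left(p + a{\left(13 \right)}\right) + T = \left(\frac{1}{63} + \frac{3}{13}\right) + 82 = \frac{202}{819} + 82 = \frac{67360}{819}$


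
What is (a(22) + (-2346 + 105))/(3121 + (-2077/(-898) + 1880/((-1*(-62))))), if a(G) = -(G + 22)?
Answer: -12721966/17558181 ≈ -0.72456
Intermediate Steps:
a(G) = -22 - G (a(G) = -(22 + G) = -22 - G)
(a(22) + (-2346 + 105))/(3121 + (-2077/(-898) + 1880/((-1*(-62))))) = ((-22 - 1*22) + (-2346 + 105))/(3121 + (-2077/(-898) + 1880/((-1*(-62))))) = ((-22 - 22) - 2241)/(3121 + (-2077*(-1/898) + 1880/62)) = (-44 - 2241)/(3121 + (2077/898 + 1880*(1/62))) = -2285/(3121 + (2077/898 + 940/31)) = -2285/(3121 + 908507/27838) = -2285/87790905/27838 = -2285*27838/87790905 = -12721966/17558181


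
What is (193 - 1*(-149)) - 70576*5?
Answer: -352538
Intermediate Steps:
(193 - 1*(-149)) - 70576*5 = (193 + 149) - 802*440 = 342 - 352880 = -352538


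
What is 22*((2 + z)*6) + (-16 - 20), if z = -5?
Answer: -432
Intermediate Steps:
22*((2 + z)*6) + (-16 - 20) = 22*((2 - 5)*6) + (-16 - 20) = 22*(-3*6) - 36 = 22*(-18) - 36 = -396 - 36 = -432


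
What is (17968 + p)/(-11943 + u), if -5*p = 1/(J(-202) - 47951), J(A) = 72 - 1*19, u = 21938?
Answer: 4303156321/2393702550 ≈ 1.7977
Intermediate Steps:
J(A) = 53 (J(A) = 72 - 19 = 53)
p = 1/239490 (p = -1/(5*(53 - 47951)) = -⅕/(-47898) = -⅕*(-1/47898) = 1/239490 ≈ 4.1755e-6)
(17968 + p)/(-11943 + u) = (17968 + 1/239490)/(-11943 + 21938) = (4303156321/239490)/9995 = (4303156321/239490)*(1/9995) = 4303156321/2393702550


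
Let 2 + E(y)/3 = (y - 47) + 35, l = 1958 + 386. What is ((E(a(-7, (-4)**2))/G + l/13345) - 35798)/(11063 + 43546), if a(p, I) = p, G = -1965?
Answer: -62581521497/95467180755 ≈ -0.65553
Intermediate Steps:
l = 2344
E(y) = -42 + 3*y (E(y) = -6 + 3*((y - 47) + 35) = -6 + 3*((-47 + y) + 35) = -6 + 3*(-12 + y) = -6 + (-36 + 3*y) = -42 + 3*y)
((E(a(-7, (-4)**2))/G + l/13345) - 35798)/(11063 + 43546) = (((-42 + 3*(-7))/(-1965) + 2344/13345) - 35798)/(11063 + 43546) = (((-42 - 21)*(-1/1965) + 2344*(1/13345)) - 35798)/54609 = ((-63*(-1/1965) + 2344/13345) - 35798)*(1/54609) = ((21/655 + 2344/13345) - 35798)*(1/54609) = (363113/1748195 - 35798)*(1/54609) = -62581521497/1748195*1/54609 = -62581521497/95467180755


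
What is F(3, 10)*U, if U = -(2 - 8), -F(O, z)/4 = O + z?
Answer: -312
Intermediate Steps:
F(O, z) = -4*O - 4*z (F(O, z) = -4*(O + z) = -4*O - 4*z)
U = 6 (U = -1*(-6) = 6)
F(3, 10)*U = (-4*3 - 4*10)*6 = (-12 - 40)*6 = -52*6 = -312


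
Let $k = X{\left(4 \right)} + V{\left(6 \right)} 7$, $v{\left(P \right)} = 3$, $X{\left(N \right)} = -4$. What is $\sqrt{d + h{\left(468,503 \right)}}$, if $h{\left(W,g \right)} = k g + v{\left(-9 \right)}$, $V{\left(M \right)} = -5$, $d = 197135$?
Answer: $\sqrt{177521} \approx 421.33$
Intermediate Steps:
$k = -39$ ($k = -4 - 35 = -39$)
$h{\left(W,g \right)} = 3 - 39 g$ ($h{\left(W,g \right)} = - 39 g + 3 = 3 - 39 g$)
$\sqrt{d + h{\left(468,503 \right)}} = \sqrt{197135 + \left(3 - 19617\right)} = \sqrt{197135 - 19614} = \sqrt{177521}$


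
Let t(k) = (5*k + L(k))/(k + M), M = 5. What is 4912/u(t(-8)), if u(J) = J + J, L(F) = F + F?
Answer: 921/7 ≈ 131.57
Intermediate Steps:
L(F) = 2*F
t(k) = 7*k/(5 + k) (t(k) = (5*k + 2*k)/(k + 5) = (7*k)/(5 + k) = 7*k/(5 + k))
u(J) = 2*J
4912/u(t(-8)) = 4912/((2*(7*(-8)/(5 - 8)))) = 4912/((2*(7*(-8)/(-3)))) = 4912/((2*(7*(-8)*(-⅓)))) = 4912/((2*(56/3))) = 4912/(112/3) = 4912*(3/112) = 921/7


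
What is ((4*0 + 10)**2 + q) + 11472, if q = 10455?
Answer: 22027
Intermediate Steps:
((4*0 + 10)**2 + q) + 11472 = ((4*0 + 10)**2 + 10455) + 11472 = ((0 + 10)**2 + 10455) + 11472 = (10**2 + 10455) + 11472 = (100 + 10455) + 11472 = 10555 + 11472 = 22027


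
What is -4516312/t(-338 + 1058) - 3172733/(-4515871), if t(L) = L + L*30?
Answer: -2540533373399/12599280090 ≈ -201.64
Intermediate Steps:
t(L) = 31*L (t(L) = L + 30*L = 31*L)
-4516312/t(-338 + 1058) - 3172733/(-4515871) = -4516312*1/(31*(-338 + 1058)) - 3172733/(-4515871) = -4516312/(31*720) - 3172733*(-1/4515871) = -4516312/22320 + 3172733/4515871 = -4516312*1/22320 + 3172733/4515871 = -564539/2790 + 3172733/4515871 = -2540533373399/12599280090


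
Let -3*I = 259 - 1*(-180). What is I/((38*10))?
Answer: -439/1140 ≈ -0.38509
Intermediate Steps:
I = -439/3 (I = -(259 - 1*(-180))/3 = -(259 + 180)/3 = -1/3*439 = -439/3 ≈ -146.33)
I/((38*10)) = -439/(3*(38*10)) = -439/3/380 = -439/3*1/380 = -439/1140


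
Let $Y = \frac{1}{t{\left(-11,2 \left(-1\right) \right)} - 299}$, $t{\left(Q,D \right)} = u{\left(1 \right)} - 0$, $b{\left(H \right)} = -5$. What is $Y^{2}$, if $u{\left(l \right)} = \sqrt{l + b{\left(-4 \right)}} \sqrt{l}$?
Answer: $\frac{89397}{7993254025} + \frac{1196 i}{7993254025} \approx 1.1184 \cdot 10^{-5} + 1.4963 \cdot 10^{-7} i$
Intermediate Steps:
$u{\left(l \right)} = \sqrt{l} \sqrt{-5 + l}$ ($u{\left(l \right)} = \sqrt{l - 5} \sqrt{l} = \sqrt{-5 + l} \sqrt{l} = \sqrt{l} \sqrt{-5 + l}$)
$t{\left(Q,D \right)} = 2 i$ ($t{\left(Q,D \right)} = \sqrt{1} \sqrt{-5 + 1} - 0 = 1 \sqrt{-4} + 0 = 1 \cdot 2 i + 0 = 2 i + 0 = 2 i$)
$Y = \frac{-299 - 2 i}{89405}$ ($Y = \frac{1}{2 i - 299} = \frac{1}{-299 + 2 i} = \frac{-299 - 2 i}{89405} \approx -0.0033443 - 2.237 \cdot 10^{-5} i$)
$Y^{2} = \left(- \frac{299}{89405} - \frac{2 i}{89405}\right)^{2}$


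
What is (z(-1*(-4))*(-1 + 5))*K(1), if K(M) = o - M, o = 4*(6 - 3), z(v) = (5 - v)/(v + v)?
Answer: 11/2 ≈ 5.5000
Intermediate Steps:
z(v) = (5 - v)/(2*v) (z(v) = (5 - v)/((2*v)) = (5 - v)*(1/(2*v)) = (5 - v)/(2*v))
o = 12 (o = 4*3 = 12)
K(M) = 12 - M
(z(-1*(-4))*(-1 + 5))*K(1) = (((5 - (-1)*(-4))/(2*((-1*(-4)))))*(-1 + 5))*(12 - 1*1) = (((½)*(5 - 1*4)/4)*4)*(12 - 1) = (((½)*(¼)*(5 - 4))*4)*11 = (((½)*(¼)*1)*4)*11 = ((⅛)*4)*11 = (½)*11 = 11/2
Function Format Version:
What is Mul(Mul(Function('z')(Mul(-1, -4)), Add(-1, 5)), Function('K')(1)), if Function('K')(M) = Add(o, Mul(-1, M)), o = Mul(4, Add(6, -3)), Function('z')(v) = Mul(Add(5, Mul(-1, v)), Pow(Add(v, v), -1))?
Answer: Rational(11, 2) ≈ 5.5000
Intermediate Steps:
Function('z')(v) = Mul(Rational(1, 2), Pow(v, -1), Add(5, Mul(-1, v))) (Function('z')(v) = Mul(Add(5, Mul(-1, v)), Pow(Mul(2, v), -1)) = Mul(Add(5, Mul(-1, v)), Mul(Rational(1, 2), Pow(v, -1))) = Mul(Rational(1, 2), Pow(v, -1), Add(5, Mul(-1, v))))
o = 12 (o = Mul(4, 3) = 12)
Function('K')(M) = Add(12, Mul(-1, M))
Mul(Mul(Function('z')(Mul(-1, -4)), Add(-1, 5)), Function('K')(1)) = Mul(Mul(Mul(Rational(1, 2), Pow(Mul(-1, -4), -1), Add(5, Mul(-1, Mul(-1, -4)))), Add(-1, 5)), Add(12, Mul(-1, 1))) = Mul(Mul(Mul(Rational(1, 2), Pow(4, -1), Add(5, Mul(-1, 4))), 4), Add(12, -1)) = Mul(Mul(Mul(Rational(1, 2), Rational(1, 4), Add(5, -4)), 4), 11) = Mul(Mul(Mul(Rational(1, 2), Rational(1, 4), 1), 4), 11) = Mul(Mul(Rational(1, 8), 4), 11) = Mul(Rational(1, 2), 11) = Rational(11, 2)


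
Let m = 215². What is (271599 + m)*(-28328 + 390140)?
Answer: 114992537088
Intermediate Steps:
m = 46225
(271599 + m)*(-28328 + 390140) = (271599 + 46225)*(-28328 + 390140) = 317824*361812 = 114992537088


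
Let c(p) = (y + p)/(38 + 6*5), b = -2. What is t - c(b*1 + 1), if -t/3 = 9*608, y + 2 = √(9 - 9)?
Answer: -1116285/68 ≈ -16416.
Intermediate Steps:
y = -2 (y = -2 + √(9 - 9) = -2 + √0 = -2 + 0 = -2)
c(p) = -1/34 + p/68 (c(p) = (-2 + p)/(38 + 6*5) = (-2 + p)/(38 + 30) = (-2 + p)/68 = (-2 + p)*(1/68) = -1/34 + p/68)
t = -16416 (t = -27*608 = -3*5472 = -16416)
t - c(b*1 + 1) = -16416 - (-1/34 + (-2*1 + 1)/68) = -16416 - (-1/34 + (-2 + 1)/68) = -16416 - (-1/34 + (1/68)*(-1)) = -16416 - (-1/34 - 1/68) = -16416 - 1*(-3/68) = -16416 + 3/68 = -1116285/68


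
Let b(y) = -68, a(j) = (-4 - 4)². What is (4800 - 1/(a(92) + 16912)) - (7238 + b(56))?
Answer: -40233121/16976 ≈ -2370.0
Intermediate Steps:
a(j) = 64 (a(j) = (-8)² = 64)
(4800 - 1/(a(92) + 16912)) - (7238 + b(56)) = (4800 - 1/(64 + 16912)) - (7238 - 68) = (4800 - 1/16976) - 1*7170 = (4800 - 1*1/16976) - 7170 = (4800 - 1/16976) - 7170 = 81484799/16976 - 7170 = -40233121/16976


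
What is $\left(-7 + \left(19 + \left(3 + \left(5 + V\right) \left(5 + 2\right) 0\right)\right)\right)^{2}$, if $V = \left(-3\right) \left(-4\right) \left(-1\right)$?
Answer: $225$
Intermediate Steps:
$V = -12$ ($V = 12 \left(-1\right) = -12$)
$\left(-7 + \left(19 + \left(3 + \left(5 + V\right) \left(5 + 2\right) 0\right)\right)\right)^{2} = \left(-7 + \left(19 + \left(3 + \left(5 - 12\right) \left(5 + 2\right) 0\right)\right)\right)^{2} = \left(-7 + \left(19 + \left(3 + \left(-7\right) 7 \cdot 0\right)\right)\right)^{2} = \left(-7 + \left(19 + \left(3 - 0\right)\right)\right)^{2} = \left(-7 + \left(19 + \left(3 + 0\right)\right)\right)^{2} = \left(-7 + \left(19 + 3\right)\right)^{2} = \left(-7 + 22\right)^{2} = 15^{2} = 225$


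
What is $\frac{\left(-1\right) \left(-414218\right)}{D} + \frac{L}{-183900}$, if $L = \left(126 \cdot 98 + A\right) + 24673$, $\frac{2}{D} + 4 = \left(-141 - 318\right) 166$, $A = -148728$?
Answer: $- \frac{2902179521818093}{183900} \approx -1.5781 \cdot 10^{10}$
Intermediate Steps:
$D = - \frac{1}{38099}$ ($D = \frac{2}{-4 + \left(-141 - 318\right) 166} = \frac{2}{-4 - 76194} = \frac{2}{-76198} = 2 \left(- \frac{1}{76198}\right) = - \frac{1}{38099} \approx -2.6247 \cdot 10^{-5}$)
$L = -111707$ ($L = \left(126 \cdot 98 - 148728\right) + 24673 = \left(12348 - 148728\right) + 24673 = -136380 + 24673 = -111707$)
$\frac{\left(-1\right) \left(-414218\right)}{D} + \frac{L}{-183900} = \frac{\left(-1\right) \left(-414218\right)}{- \frac{1}{38099}} - \frac{111707}{-183900} = 414218 \left(-38099\right) - - \frac{111707}{183900} = -15781291582 + \frac{111707}{183900} = - \frac{2902179521818093}{183900}$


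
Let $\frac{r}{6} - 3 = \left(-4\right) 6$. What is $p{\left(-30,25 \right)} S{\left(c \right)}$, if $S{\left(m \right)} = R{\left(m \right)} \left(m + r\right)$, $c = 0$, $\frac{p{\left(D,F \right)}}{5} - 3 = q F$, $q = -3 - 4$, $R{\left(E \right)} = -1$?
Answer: $-108360$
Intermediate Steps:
$r = -126$ ($r = 18 + 6 \left(\left(-4\right) 6\right) = 18 + 6 \left(-24\right) = 18 - 144 = -126$)
$q = -7$
$p{\left(D,F \right)} = 15 - 35 F$ ($p{\left(D,F \right)} = 15 + 5 \left(- 7 F\right) = 15 - 35 F$)
$S{\left(m \right)} = 126 - m$ ($S{\left(m \right)} = - (m - 126) = - (-126 + m) = 126 - m$)
$p{\left(-30,25 \right)} S{\left(c \right)} = \left(15 - 875\right) \left(126 - 0\right) = \left(15 - 875\right) \left(126 + 0\right) = \left(-860\right) 126 = -108360$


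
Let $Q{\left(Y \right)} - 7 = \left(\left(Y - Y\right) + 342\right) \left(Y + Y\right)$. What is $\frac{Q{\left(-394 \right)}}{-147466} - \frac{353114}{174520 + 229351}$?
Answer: $\frac{5160589345}{5414294626} \approx 0.95314$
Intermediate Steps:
$Q{\left(Y \right)} = 7 + 684 Y$ ($Q{\left(Y \right)} = 7 + \left(\left(Y - Y\right) + 342\right) \left(Y + Y\right) = 7 + \left(0 + 342\right) 2 Y = 7 + 342 \cdot 2 Y = 7 + 684 Y$)
$\frac{Q{\left(-394 \right)}}{-147466} - \frac{353114}{174520 + 229351} = \frac{7 + 684 \left(-394\right)}{-147466} - \frac{353114}{174520 + 229351} = \left(7 - 269496\right) \left(- \frac{1}{147466}\right) - \frac{353114}{403871} = \left(-269489\right) \left(- \frac{1}{147466}\right) - \frac{353114}{403871} = \frac{24499}{13406} - \frac{353114}{403871} = \frac{5160589345}{5414294626}$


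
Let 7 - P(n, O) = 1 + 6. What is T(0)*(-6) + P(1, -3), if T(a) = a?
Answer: 0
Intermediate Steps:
P(n, O) = 0 (P(n, O) = 7 - (1 + 6) = 7 - 1*7 = 7 - 7 = 0)
T(0)*(-6) + P(1, -3) = 0*(-6) + 0 = 0 + 0 = 0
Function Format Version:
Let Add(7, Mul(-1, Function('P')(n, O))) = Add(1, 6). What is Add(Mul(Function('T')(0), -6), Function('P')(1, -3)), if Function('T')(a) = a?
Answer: 0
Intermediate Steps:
Function('P')(n, O) = 0 (Function('P')(n, O) = Add(7, Mul(-1, Add(1, 6))) = Add(7, Mul(-1, 7)) = Add(7, -7) = 0)
Add(Mul(Function('T')(0), -6), Function('P')(1, -3)) = Add(Mul(0, -6), 0) = Add(0, 0) = 0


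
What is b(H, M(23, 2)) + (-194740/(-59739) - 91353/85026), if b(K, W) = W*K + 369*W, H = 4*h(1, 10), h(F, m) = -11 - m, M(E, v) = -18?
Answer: -234649173977/45760074 ≈ -5127.8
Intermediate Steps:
H = -84 (H = 4*(-11 - 1*10) = 4*(-11 - 10) = 4*(-21) = -84)
b(K, W) = 369*W + K*W (b(K, W) = K*W + 369*W = 369*W + K*W)
b(H, M(23, 2)) + (-194740/(-59739) - 91353/85026) = -18*(369 - 84) + (-194740/(-59739) - 91353/85026) = -18*285 + (-194740*(-1/59739) - 91353*1/85026) = -5130 + (194740/59739 - 823/766) = -5130 + 100005643/45760074 = -234649173977/45760074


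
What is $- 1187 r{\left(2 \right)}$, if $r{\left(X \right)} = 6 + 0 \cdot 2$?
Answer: $-7122$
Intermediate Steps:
$r{\left(X \right)} = 6$ ($r{\left(X \right)} = 6 + 0 = 6$)
$- 1187 r{\left(2 \right)} = \left(-1187\right) 6 = -7122$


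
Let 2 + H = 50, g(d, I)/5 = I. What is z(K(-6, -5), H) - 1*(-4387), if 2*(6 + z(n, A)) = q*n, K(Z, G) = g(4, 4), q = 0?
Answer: 4381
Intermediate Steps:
g(d, I) = 5*I
H = 48 (H = -2 + 50 = 48)
K(Z, G) = 20 (K(Z, G) = 5*4 = 20)
z(n, A) = -6 (z(n, A) = -6 + (0*n)/2 = -6 + (1/2)*0 = -6 + 0 = -6)
z(K(-6, -5), H) - 1*(-4387) = -6 - 1*(-4387) = -6 + 4387 = 4381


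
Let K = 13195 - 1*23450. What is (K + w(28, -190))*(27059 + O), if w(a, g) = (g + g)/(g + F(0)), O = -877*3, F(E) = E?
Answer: -250460284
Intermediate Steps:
K = -10255 (K = 13195 - 23450 = -10255)
O = -2631
w(a, g) = 2 (w(a, g) = (g + g)/(g + 0) = (2*g)/g = 2)
(K + w(28, -190))*(27059 + O) = (-10255 + 2)*(27059 - 2631) = -10253*24428 = -250460284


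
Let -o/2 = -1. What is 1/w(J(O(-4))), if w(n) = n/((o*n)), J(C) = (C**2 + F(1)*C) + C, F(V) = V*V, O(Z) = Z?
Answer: 2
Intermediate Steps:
F(V) = V**2
o = 2 (o = -2*(-1) = 2)
J(C) = C**2 + 2*C (J(C) = (C**2 + 1**2*C) + C = (C**2 + 1*C) + C = (C**2 + C) + C = (C + C**2) + C = C**2 + 2*C)
w(n) = 1/2 (w(n) = n/((2*n)) = n*(1/(2*n)) = 1/2)
1/w(J(O(-4))) = 1/(1/2) = 2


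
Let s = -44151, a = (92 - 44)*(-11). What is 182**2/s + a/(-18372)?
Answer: -48770200/67595181 ≈ -0.72150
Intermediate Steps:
a = -528 (a = 48*(-11) = -528)
182**2/s + a/(-18372) = 182**2/(-44151) - 528/(-18372) = 33124*(-1/44151) - 528*(-1/18372) = -33124/44151 + 44/1531 = -48770200/67595181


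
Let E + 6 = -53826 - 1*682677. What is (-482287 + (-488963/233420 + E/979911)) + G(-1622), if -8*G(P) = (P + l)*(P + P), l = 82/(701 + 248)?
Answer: -82483159951095960899/72355184504460 ≈ -1.1400e+6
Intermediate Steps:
E = -736509 (E = -6 + (-53826 - 1*682677) = -6 + (-53826 - 682677) = -6 - 736503 = -736509)
l = 82/949 ≈ 0.086407
G(P) = -P*(82/949 + P)/4 (G(P) = -(P + 82/949)*(P + P)/8 = -(82/949 + P)*2*P/8 = -P*(82/949 + P)/4)
(-482287 + (-488963/233420 + E/979911)) + G(-1622) = (-482287 + (-488963/233420 - 736509/979911)) - 1/3796*(-1622)*(82 + 949*(-1622)) = (-482287 + (-488963*1/233420 - 736509*1/979911)) - 1/3796*(-1622)*(82 - 1539278) = (-482287 + (-488963/233420 - 245503/326637)) - 1/3796*(-1622)*(-1539196) = (-482287 - 217018717691/76243608540) - 624143978/949 = -36771518250648671/76243608540 - 624143978/949 = -82483159951095960899/72355184504460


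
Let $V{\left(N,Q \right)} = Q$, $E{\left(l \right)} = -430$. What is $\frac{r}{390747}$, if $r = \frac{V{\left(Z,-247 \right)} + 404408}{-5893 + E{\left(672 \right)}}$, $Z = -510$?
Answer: $- \frac{404161}{2470693281} \approx -0.00016358$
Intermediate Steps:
$r = - \frac{404161}{6323}$ ($r = \frac{-247 + 404408}{-5893 - 430} = \frac{404161}{-6323} = 404161 \left(- \frac{1}{6323}\right) = - \frac{404161}{6323} \approx -63.919$)
$\frac{r}{390747} = - \frac{404161}{6323 \cdot 390747} = \left(- \frac{404161}{6323}\right) \frac{1}{390747} = - \frac{404161}{2470693281}$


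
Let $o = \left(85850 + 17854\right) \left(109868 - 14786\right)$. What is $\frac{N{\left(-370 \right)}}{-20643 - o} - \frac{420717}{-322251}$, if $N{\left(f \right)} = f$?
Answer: $\frac{1382813288328959}{1059175056319707} \approx 1.3056$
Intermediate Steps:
$o = 9860383728$ ($o = 103704 \cdot 95082 = 9860383728$)
$\frac{N{\left(-370 \right)}}{-20643 - o} - \frac{420717}{-322251} = - \frac{370}{-20643 - 9860383728} - \frac{420717}{-322251} = - \frac{370}{-20643 - 9860383728} - - \frac{140239}{107417} = - \frac{370}{-9860404371} + \frac{140239}{107417} = \left(-370\right) \left(- \frac{1}{9860404371}\right) + \frac{140239}{107417} = \frac{370}{9860404371} + \frac{140239}{107417} = \frac{1382813288328959}{1059175056319707}$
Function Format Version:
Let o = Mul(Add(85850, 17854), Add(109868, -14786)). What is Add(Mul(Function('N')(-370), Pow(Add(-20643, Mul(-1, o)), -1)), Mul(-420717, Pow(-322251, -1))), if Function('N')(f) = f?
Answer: Rational(1382813288328959, 1059175056319707) ≈ 1.3056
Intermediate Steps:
o = 9860383728 (o = Mul(103704, 95082) = 9860383728)
Add(Mul(Function('N')(-370), Pow(Add(-20643, Mul(-1, o)), -1)), Mul(-420717, Pow(-322251, -1))) = Add(Mul(-370, Pow(Add(-20643, Mul(-1, 9860383728)), -1)), Mul(-420717, Pow(-322251, -1))) = Add(Mul(-370, Pow(Add(-20643, -9860383728), -1)), Mul(-420717, Rational(-1, 322251))) = Add(Mul(-370, Pow(-9860404371, -1)), Rational(140239, 107417)) = Add(Mul(-370, Rational(-1, 9860404371)), Rational(140239, 107417)) = Add(Rational(370, 9860404371), Rational(140239, 107417)) = Rational(1382813288328959, 1059175056319707)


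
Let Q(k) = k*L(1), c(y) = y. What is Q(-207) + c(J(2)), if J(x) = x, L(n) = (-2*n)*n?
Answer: 416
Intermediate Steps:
L(n) = -2*n²
Q(k) = -2*k (Q(k) = k*(-2*1²) = k*(-2*1) = k*(-2) = -2*k)
Q(-207) + c(J(2)) = -2*(-207) + 2 = 414 + 2 = 416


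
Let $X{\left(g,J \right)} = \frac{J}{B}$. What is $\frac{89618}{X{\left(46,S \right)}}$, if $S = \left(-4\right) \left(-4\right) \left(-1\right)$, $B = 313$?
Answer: $- \frac{14025217}{8} \approx -1.7532 \cdot 10^{6}$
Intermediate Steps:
$S = -16$ ($S = 16 \left(-1\right) = -16$)
$X{\left(g,J \right)} = \frac{J}{313}$
$\frac{89618}{X{\left(46,S \right)}} = \frac{89618}{\frac{1}{313} \left(-16\right)} = \frac{89618}{- \frac{16}{313}} = 89618 \left(- \frac{313}{16}\right) = - \frac{14025217}{8}$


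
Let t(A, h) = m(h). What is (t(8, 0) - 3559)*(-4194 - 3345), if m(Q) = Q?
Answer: 26831301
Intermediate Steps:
t(A, h) = h
(t(8, 0) - 3559)*(-4194 - 3345) = (0 - 3559)*(-4194 - 3345) = -3559*(-7539) = 26831301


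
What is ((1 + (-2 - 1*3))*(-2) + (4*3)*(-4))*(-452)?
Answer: 18080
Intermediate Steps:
((1 + (-2 - 1*3))*(-2) + (4*3)*(-4))*(-452) = ((1 + (-2 - 3))*(-2) + 12*(-4))*(-452) = ((1 - 5)*(-2) - 48)*(-452) = (-4*(-2) - 48)*(-452) = (8 - 48)*(-452) = -40*(-452) = 18080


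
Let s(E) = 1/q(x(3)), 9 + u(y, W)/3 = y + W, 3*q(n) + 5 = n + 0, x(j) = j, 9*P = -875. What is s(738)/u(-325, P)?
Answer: 9/7762 ≈ 0.0011595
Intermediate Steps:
P = -875/9 (P = (⅑)*(-875) = -875/9 ≈ -97.222)
q(n) = -5/3 + n/3 (q(n) = -5/3 + (n + 0)/3 = -5/3 + n/3)
u(y, W) = -27 + 3*W + 3*y (u(y, W) = -27 + 3*(y + W) = -27 + 3*(W + y) = -27 + (3*W + 3*y) = -27 + 3*W + 3*y)
s(E) = -3/2 (s(E) = 1/(-5/3 + (⅓)*3) = 1/(-5/3 + 1) = 1/(-⅔) = -3/2)
s(738)/u(-325, P) = -3/(2*(-27 + 3*(-875/9) + 3*(-325))) = -3/(2*(-27 - 875/3 - 975)) = -3/(2*(-3881/3)) = -3/2*(-3/3881) = 9/7762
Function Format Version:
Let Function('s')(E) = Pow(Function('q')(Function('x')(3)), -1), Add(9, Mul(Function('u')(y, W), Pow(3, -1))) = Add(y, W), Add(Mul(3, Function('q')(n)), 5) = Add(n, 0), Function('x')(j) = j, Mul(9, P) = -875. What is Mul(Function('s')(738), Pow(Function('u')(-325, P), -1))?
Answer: Rational(9, 7762) ≈ 0.0011595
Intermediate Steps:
P = Rational(-875, 9) (P = Mul(Rational(1, 9), -875) = Rational(-875, 9) ≈ -97.222)
Function('q')(n) = Add(Rational(-5, 3), Mul(Rational(1, 3), n)) (Function('q')(n) = Add(Rational(-5, 3), Mul(Rational(1, 3), Add(n, 0))) = Add(Rational(-5, 3), Mul(Rational(1, 3), n)))
Function('u')(y, W) = Add(-27, Mul(3, W), Mul(3, y)) (Function('u')(y, W) = Add(-27, Mul(3, Add(y, W))) = Add(-27, Mul(3, Add(W, y))) = Add(-27, Add(Mul(3, W), Mul(3, y))) = Add(-27, Mul(3, W), Mul(3, y)))
Function('s')(E) = Rational(-3, 2) (Function('s')(E) = Pow(Add(Rational(-5, 3), Mul(Rational(1, 3), 3)), -1) = Pow(Add(Rational(-5, 3), 1), -1) = Pow(Rational(-2, 3), -1) = Rational(-3, 2))
Mul(Function('s')(738), Pow(Function('u')(-325, P), -1)) = Mul(Rational(-3, 2), Pow(Add(-27, Mul(3, Rational(-875, 9)), Mul(3, -325)), -1)) = Mul(Rational(-3, 2), Pow(Add(-27, Rational(-875, 3), -975), -1)) = Mul(Rational(-3, 2), Pow(Rational(-3881, 3), -1)) = Mul(Rational(-3, 2), Rational(-3, 3881)) = Rational(9, 7762)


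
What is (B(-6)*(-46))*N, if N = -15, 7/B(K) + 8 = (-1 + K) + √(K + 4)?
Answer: -72450/227 - 4830*I*√2/227 ≈ -319.16 - 30.091*I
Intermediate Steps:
B(K) = 7/(-9 + K + √(4 + K)) (B(K) = 7/(-8 + ((-1 + K) + √(K + 4))) = 7/(-8 + ((-1 + K) + √(4 + K))) = 7/(-8 + (-1 + K + √(4 + K))) = 7/(-9 + K + √(4 + K)))
(B(-6)*(-46))*N = ((7/(-9 - 6 + √(4 - 6)))*(-46))*(-15) = ((7/(-9 - 6 + √(-2)))*(-46))*(-15) = ((7/(-9 - 6 + I*√2))*(-46))*(-15) = ((7/(-15 + I*√2))*(-46))*(-15) = -322/(-15 + I*√2)*(-15) = 4830/(-15 + I*√2)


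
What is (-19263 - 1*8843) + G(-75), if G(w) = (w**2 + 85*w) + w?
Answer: -28931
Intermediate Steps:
G(w) = w**2 + 86*w
(-19263 - 1*8843) + G(-75) = (-19263 - 1*8843) - 75*(86 - 75) = (-19263 - 8843) - 75*11 = -28106 - 825 = -28931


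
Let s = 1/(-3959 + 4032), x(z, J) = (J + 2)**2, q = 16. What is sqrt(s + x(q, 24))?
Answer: sqrt(3602477)/73 ≈ 26.000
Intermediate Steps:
x(z, J) = (2 + J)**2
s = 1/73 ≈ 0.013699
sqrt(s + x(q, 24)) = sqrt(1/73 + (2 + 24)**2) = sqrt(1/73 + 26**2) = sqrt(1/73 + 676) = sqrt(49349/73) = sqrt(3602477)/73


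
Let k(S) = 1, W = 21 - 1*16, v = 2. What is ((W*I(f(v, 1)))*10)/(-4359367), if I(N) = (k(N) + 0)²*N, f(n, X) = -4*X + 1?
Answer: 150/4359367 ≈ 3.4409e-5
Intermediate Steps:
f(n, X) = 1 - 4*X
W = 5 (W = 21 - 16 = 5)
I(N) = N (I(N) = (1 + 0)²*N = 1²*N = 1*N = N)
((W*I(f(v, 1)))*10)/(-4359367) = ((5*(1 - 4*1))*10)/(-4359367) = ((5*(1 - 4))*10)*(-1/4359367) = ((5*(-3))*10)*(-1/4359367) = -15*10*(-1/4359367) = -150*(-1/4359367) = 150/4359367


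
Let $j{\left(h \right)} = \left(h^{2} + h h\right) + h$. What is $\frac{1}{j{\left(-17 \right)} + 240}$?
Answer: $\frac{1}{801} \approx 0.0012484$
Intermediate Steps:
$j{\left(h \right)} = h + 2 h^{2}$ ($j{\left(h \right)} = \left(h^{2} + h^{2}\right) + h = 2 h^{2} + h = h + 2 h^{2}$)
$\frac{1}{j{\left(-17 \right)} + 240} = \frac{1}{- 17 \left(1 + 2 \left(-17\right)\right) + 240} = \frac{1}{- 17 \left(1 - 34\right) + 240} = \frac{1}{\left(-17\right) \left(-33\right) + 240} = \frac{1}{561 + 240} = \frac{1}{801}$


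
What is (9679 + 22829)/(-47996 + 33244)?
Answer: -8127/3688 ≈ -2.2036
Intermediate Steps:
(9679 + 22829)/(-47996 + 33244) = 32508/(-14752) = 32508*(-1/14752) = -8127/3688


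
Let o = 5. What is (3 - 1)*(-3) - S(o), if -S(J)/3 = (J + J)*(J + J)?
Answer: 294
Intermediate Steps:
S(J) = -12*J**2 (S(J) = -3*(J + J)*(J + J) = -3*2*J*2*J = -12*J**2)
(3 - 1)*(-3) - S(o) = (3 - 1)*(-3) - (-12)*5**2 = 2*(-3) - (-12)*25 = -6 - 1*(-300) = -6 + 300 = 294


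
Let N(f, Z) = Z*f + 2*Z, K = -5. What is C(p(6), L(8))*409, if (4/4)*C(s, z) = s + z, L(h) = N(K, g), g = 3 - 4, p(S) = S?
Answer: 3681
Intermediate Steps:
g = -1
N(f, Z) = 2*Z + Z*f
L(h) = 3 (L(h) = -(2 - 5) = -1*(-3) = 3)
C(s, z) = s + z
C(p(6), L(8))*409 = (6 + 3)*409 = 9*409 = 3681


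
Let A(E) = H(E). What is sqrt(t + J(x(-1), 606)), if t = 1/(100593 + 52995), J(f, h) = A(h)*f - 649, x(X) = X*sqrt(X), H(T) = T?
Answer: sqrt(-3827359626567 - 3573774972216*I)/76794 ≈ 10.93 - 27.721*I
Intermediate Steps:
A(E) = E
x(X) = X**(3/2)
J(f, h) = -649 + f*h (J(f, h) = h*f - 649 = f*h - 649 = -649 + f*h)
t = 1/153588 ≈ 6.5109e-6
sqrt(t + J(x(-1), 606)) = sqrt(1/153588 + (-649 + (-1)**(3/2)*606)) = sqrt(1/153588 + (-649 - I*606)) = sqrt(1/153588 + (-649 - 606*I)) = sqrt(-99678611/153588 - 606*I)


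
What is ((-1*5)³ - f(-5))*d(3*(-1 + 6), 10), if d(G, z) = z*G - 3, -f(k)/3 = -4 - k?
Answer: -17934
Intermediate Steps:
f(k) = 12 + 3*k (f(k) = -3*(-4 - k) = 12 + 3*k)
d(G, z) = -3 + G*z (d(G, z) = G*z - 3 = -3 + G*z)
((-1*5)³ - f(-5))*d(3*(-1 + 6), 10) = ((-1*5)³ - (12 + 3*(-5)))*(-3 + (3*(-1 + 6))*10) = ((-5)³ - (12 - 15))*(-3 + (3*5)*10) = (-125 - 1*(-3))*(-3 + 15*10) = (-125 + 3)*(-3 + 150) = -122*147 = -17934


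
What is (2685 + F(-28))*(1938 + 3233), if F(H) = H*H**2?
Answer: -99629657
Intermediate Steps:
F(H) = H**3
(2685 + F(-28))*(1938 + 3233) = (2685 + (-28)**3)*(1938 + 3233) = (2685 - 21952)*5171 = -19267*5171 = -99629657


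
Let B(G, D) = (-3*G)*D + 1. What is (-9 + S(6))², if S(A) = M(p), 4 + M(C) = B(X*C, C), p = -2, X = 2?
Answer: 1296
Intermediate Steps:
B(G, D) = 1 - 3*D*G (B(G, D) = -3*D*G + 1 = 1 - 3*D*G)
M(C) = -3 - 6*C² (M(C) = -4 + (1 - 3*C*2*C) = -4 + (1 - 6*C²) = -3 - 6*C²)
S(A) = -27 (S(A) = -3 - 6*(-2)² = -3 - 6*4 = -3 - 24 = -27)
(-9 + S(6))² = (-9 - 27)² = (-36)² = 1296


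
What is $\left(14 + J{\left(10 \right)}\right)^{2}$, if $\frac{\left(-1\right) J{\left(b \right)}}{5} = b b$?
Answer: $236196$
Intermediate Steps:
$J{\left(b \right)} = - 5 b^{2}$ ($J{\left(b \right)} = - 5 b b = - 5 b^{2}$)
$\left(14 + J{\left(10 \right)}\right)^{2} = \left(14 - 5 \cdot 10^{2}\right)^{2} = \left(14 - 500\right)^{2} = \left(-486\right)^{2} = 236196$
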